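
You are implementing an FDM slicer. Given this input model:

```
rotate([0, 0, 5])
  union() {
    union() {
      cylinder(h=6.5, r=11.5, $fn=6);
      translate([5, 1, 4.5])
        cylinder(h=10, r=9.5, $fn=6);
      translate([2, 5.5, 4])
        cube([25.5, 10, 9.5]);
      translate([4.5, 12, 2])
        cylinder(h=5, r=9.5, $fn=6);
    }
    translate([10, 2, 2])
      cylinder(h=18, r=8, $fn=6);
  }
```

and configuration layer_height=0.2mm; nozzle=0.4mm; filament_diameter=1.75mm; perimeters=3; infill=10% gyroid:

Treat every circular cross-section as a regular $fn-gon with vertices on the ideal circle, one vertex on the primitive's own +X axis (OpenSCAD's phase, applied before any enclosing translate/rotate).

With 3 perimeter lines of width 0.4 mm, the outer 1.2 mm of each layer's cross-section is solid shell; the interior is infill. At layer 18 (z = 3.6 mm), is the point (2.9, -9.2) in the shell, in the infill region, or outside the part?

shell

At z = 3.6 mm: the cylinder: section is a regular 6-gon, circumradius r=11.5; the cylinder at (5, 1) is not intersected at this z (z outside [4.5, 14.5]); the cube at (2, 5.5) is absent (z outside [4, 13.5]); the r=9.5 cylinder at (4.5, 12) gives a regular 6-gon of circumradius 9.5 (constant along its height); Taking the union: the regions partially overlap (shared area 59.21 mm²), so overlapping operands fuse into one piece — 1 connected region; the cylinder at (10, 2): section is a regular 6-gon, circumradius r=8; Taking the union: the regions partially overlap (shared area 88.88 mm²), so overlapping operands fuse into one piece — 1 connected region; (rotated 5° about Z; rotation is an isometry so areas/perimeters/island counts are preserved). Overall, the cross-section is a single solid region. Undo the 5° rotation: the query point maps to (2.087, -9.418) in the un-rotated model frame. The nearest boundary edge runs (5.75, -9.96)→(-5.75, -9.96); distance from the point to it = 0.54 mm. The point is inside the cross-section, 0.54 mm from the nearest boundary — within the 1.2 mm shell band (3 × 0.4).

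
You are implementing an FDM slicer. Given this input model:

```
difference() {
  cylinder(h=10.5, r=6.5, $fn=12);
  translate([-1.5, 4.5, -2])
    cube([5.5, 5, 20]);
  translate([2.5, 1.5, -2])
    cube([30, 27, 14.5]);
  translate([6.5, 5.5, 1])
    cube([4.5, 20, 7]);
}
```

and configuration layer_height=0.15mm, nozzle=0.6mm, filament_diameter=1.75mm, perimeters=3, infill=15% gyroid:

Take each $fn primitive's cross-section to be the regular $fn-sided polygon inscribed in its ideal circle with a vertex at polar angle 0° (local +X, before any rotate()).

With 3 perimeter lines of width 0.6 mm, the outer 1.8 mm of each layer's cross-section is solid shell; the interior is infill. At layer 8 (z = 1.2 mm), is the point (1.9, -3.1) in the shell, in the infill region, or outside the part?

infill

At z = 1.2 mm: the r=6.5 cylinder gives a regular 12-gon of circumradius 6.5 (constant along its height); the cube at (-1.5, 4.5) is present — its section is the full 5.5×5 rectangle; the cube at (2.5, 1.5) (footprint 30×27) is included at this height; the cube at (6.5, 5.5) is present — its section is the full 4.5×20 rectangle; After the difference (first − rest): starting from the r=6.5 cylinder, the 5.5×5 cube at (-1.5, 4.5) partially overlaps it — only the 8.35 mm² overlap (of its 27.50 mm²) is removed, clipping the outline; the 30×27 cube at (2.5, 1.5) partially overlaps it — only the 9.09 mm² overlap (of its 810.00 mm²) is removed, clipping the outline; the 4.5×20 cube at (6.5, 5.5) misses the remaining region (no effect) — 1 connected region. Overall, the cross-section is a single solid region. The nearest boundary edge runs (5.63, -3.25)→(3.25, -5.63); distance from the point to it = 2.74 mm. The point is inside the cross-section and 2.74 mm from the nearest boundary — more than the 1.8 mm shell width (3 × 0.6), so it's in the infill interior.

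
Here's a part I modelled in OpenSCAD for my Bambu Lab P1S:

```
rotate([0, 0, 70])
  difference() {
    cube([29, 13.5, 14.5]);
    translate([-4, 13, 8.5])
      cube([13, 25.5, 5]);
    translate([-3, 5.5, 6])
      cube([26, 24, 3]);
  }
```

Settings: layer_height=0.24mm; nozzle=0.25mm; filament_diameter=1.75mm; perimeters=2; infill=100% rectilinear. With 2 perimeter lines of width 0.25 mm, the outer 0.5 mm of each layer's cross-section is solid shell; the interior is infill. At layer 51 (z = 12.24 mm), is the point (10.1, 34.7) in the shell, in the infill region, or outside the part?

outside

At z = 12.24 mm: the cube is present — its section is the full 29×13.5 rectangle; the 13×25.5 cube at (-4, 13) contributes its full rectangle; the cube at (-3, 5.5) does not reach this height (z outside [6, 9]); Subtracting the remaining from the first: starting from the 29×13.5 cube, the 13×25.5 cube at (-4, 13) partially overlaps it — only the 4.50 mm² overlap (of its 331.50 mm²) is removed, clipping the outline — 1 connected region; (whole slice rotated 70° about Z — lengths, areas and connectivity unchanged). Overall, the cross-section is a single solid region. Undo the 70° rotation: the query point maps to (36.062, 2.377) in the un-rotated model frame. The nearest boundary edge runs (29.00, 13.50)→(29.00, 0.00); distance from the point to it = 7.06 mm. The point is not inside any of the regions above, so it lies outside the cross-section (7.06 mm from the nearest boundary).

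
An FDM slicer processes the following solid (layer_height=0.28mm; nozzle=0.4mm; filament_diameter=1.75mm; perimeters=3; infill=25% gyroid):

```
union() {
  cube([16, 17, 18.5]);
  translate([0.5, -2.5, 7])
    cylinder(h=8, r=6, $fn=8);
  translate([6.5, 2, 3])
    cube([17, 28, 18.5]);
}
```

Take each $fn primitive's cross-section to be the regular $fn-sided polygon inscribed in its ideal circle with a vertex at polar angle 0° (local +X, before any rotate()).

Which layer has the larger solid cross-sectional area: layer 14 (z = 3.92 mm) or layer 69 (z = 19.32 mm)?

layer 14 (z = 3.92 mm)

Layer 14 (z = 3.92): the 16×17 cube contributes its full rectangle (area 272.00 mm²); the cylinder at (0.5, -2.5) is not intersected at this z (z outside [7, 15]); the cube at (6.5, 2) (footprint 17×28) is included at this height (area 476.00 mm²); Merging all regions: the regions partially overlap — summed areas 748.00 mm² minus the doubly-counted overlap 142.50 mm² gives 605.50 mm² — area = 605.50 mm². So its area = 605.50 mm². Layer 69 (z = 19.32): the cube is not intersected at this z (z outside [0, 18.5]); the cylinder at (0.5, -2.5) is absent (z outside [7, 15]); the cube at (6.5, 2) (footprint 17×28) is included at this height (area 476.00 mm²); Merging all regions: only the 17×28 cube at (6.5, 2) is present, so the union is just that shape — area = 476.00 mm². So its area = 476.00 mm². Layer 14 is larger (605.50 vs 476.00 mm²).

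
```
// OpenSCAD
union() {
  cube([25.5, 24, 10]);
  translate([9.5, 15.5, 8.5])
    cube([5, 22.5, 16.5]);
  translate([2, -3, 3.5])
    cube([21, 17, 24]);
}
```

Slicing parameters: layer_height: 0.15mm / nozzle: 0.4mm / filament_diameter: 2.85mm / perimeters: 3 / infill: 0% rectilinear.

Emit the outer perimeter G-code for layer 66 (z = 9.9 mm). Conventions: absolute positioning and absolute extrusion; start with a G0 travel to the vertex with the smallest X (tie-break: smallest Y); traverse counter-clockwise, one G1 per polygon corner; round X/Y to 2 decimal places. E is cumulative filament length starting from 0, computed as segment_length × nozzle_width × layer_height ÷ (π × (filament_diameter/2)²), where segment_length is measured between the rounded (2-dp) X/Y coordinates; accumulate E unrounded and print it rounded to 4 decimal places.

At z = 9.9 mm: the 25.5×24 cube contributes its full rectangle; the cube at (9.5, 15.5) (footprint 5×22.5) is included at this height; the cube at (2, -3) is present — its section is the full 21×17 rectangle; Taking the union: the regions partially overlap (shared area 336.50 mm²), so overlapping operands fuse into one piece — 1 connected region. The outline is a single polygon with 12 vertices. Extrusion per mm of travel: 0.4 × 0.15 / (π × 1.425²) = 0.009405. Accumulating E over each segment gives final E = 1.2509.

G0 X0.00 Y0.00 Z9.90
G1 X2.00 Y0.00 E0.0188
G1 X2.00 Y-3.00 E0.0470
G1 X23.00 Y-3.00 E0.2445
G1 X23.00 Y0.00 E0.2728
G1 X25.50 Y0.00 E0.2963
G1 X25.50 Y24.00 E0.5220
G1 X14.50 Y24.00 E0.6255
G1 X14.50 Y38.00 E0.7571
G1 X9.50 Y38.00 E0.8042
G1 X9.50 Y24.00 E0.9358
G1 X0.00 Y24.00 E1.0252
G1 X0.00 Y0.00 E1.2509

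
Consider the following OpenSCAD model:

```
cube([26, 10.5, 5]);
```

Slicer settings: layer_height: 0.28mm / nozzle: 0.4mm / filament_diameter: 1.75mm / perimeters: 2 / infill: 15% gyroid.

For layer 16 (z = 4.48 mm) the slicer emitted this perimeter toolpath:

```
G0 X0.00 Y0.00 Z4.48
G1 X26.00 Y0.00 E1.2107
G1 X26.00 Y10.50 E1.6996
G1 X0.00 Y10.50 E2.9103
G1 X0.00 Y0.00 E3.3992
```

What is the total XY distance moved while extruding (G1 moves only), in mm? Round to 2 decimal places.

73.00 mm

Sum the Euclidean lengths of each G1 segment: total = 73.00 mm.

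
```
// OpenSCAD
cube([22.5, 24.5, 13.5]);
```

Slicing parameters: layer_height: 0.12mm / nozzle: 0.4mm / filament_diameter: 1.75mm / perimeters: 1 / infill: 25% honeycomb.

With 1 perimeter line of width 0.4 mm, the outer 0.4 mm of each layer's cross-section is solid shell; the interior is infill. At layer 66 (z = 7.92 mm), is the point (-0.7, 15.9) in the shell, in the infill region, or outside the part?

outside

At z = 7.92 mm: the cube is present — its section is the full 22.5×24.5 rectangle. Overall, the cross-section is a single solid region. The nearest boundary edge runs (0.00, 24.50)→(0.00, 0.00); distance from the point to it = 0.70 mm. The point is not inside any of the regions above, so it lies outside the cross-section (0.70 mm from the nearest boundary).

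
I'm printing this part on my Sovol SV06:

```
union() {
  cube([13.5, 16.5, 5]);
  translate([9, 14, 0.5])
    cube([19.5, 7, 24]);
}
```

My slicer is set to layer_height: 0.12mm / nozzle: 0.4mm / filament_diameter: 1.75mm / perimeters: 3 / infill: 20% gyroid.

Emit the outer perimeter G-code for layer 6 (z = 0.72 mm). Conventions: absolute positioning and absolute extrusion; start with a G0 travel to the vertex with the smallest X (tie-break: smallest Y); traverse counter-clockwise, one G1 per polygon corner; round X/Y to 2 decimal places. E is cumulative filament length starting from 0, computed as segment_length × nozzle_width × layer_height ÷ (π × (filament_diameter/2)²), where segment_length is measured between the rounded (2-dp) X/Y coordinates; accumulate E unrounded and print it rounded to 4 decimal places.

At z = 0.72 mm: the 13.5×16.5 cube contributes its full rectangle; the 19.5×7 cube at (9, 14) contributes its full rectangle; Taking the union: the regions partially overlap (shared area 11.25 mm²), so overlapping operands fuse into one piece — 1 connected region. The outline is a single polygon with 8 vertices. Extrusion per mm of travel: 0.4 × 0.12 / (π × 0.875²) = 0.019956. Accumulating E over each segment gives final E = 1.9757.

G0 X0.00 Y0.00 Z0.72
G1 X13.50 Y0.00 E0.2694
G1 X13.50 Y14.00 E0.5488
G1 X28.50 Y14.00 E0.8481
G1 X28.50 Y21.00 E0.9878
G1 X9.00 Y21.00 E1.3770
G1 X9.00 Y16.50 E1.4668
G1 X0.00 Y16.50 E1.6464
G1 X0.00 Y0.00 E1.9757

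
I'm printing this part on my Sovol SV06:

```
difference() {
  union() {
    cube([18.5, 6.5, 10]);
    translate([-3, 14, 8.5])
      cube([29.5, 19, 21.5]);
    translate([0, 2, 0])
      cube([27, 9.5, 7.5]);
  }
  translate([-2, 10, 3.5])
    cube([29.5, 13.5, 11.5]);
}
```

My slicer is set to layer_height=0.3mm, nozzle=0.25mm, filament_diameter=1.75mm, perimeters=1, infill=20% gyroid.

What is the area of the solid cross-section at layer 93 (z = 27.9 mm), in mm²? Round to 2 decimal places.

560.50 mm²

At z = 27.9 mm: the cube is not intersected at this z (z outside [0, 10]); the cube at (-3, 14) (footprint 29.5×19) is included at this height (area 560.50 mm²); the cube at (0, 2) is absent (z outside [0, 7.5]); Merging all regions: only the 29.5×19 cube at (-3, 14) is present, so the union is just that shape — area = 560.50 mm²; the cube at (-2, 10) is absent (z outside [3.5, 15]); After the difference (first − rest): none of the subtracted shapes is present at this height, so the result so far is unchanged — area = 560.50 mm². Overall, the cross-section is a single solid region. Net area = 560.50 mm².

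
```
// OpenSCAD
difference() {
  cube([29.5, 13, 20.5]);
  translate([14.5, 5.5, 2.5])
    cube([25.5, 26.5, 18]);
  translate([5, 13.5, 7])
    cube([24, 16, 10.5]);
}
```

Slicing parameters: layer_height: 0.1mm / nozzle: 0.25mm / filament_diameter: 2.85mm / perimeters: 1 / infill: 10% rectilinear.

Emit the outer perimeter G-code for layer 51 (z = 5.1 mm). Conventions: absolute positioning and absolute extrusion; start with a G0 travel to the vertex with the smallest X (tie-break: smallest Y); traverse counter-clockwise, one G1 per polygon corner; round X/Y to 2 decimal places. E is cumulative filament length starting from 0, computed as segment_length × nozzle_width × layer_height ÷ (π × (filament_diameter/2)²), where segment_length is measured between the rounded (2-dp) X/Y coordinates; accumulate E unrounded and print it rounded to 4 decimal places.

G0 X0.00 Y0.00 Z5.10
G1 X29.50 Y0.00 E0.1156
G1 X29.50 Y5.50 E0.1372
G1 X14.50 Y5.50 E0.1959
G1 X14.50 Y13.00 E0.2253
G1 X0.00 Y13.00 E0.2822
G1 X0.00 Y0.00 E0.3331

At z = 5.1 mm: the cube is present — its section is the full 29.5×13 rectangle; the 25.5×26.5 cube at (14.5, 5.5) contributes its full rectangle; the cube at (5, 13.5) is not intersected at this z (z outside [7, 17.5]); Subtracting the remaining from the first: starting from the 29.5×13 cube, the 25.5×26.5 cube at (14.5, 5.5) partially overlaps it — only the 112.50 mm² overlap (of its 675.75 mm²) is removed, clipping the outline — 1 connected region. The outline is a single polygon with 6 vertices. Extrusion per mm of travel: 0.25 × 0.1 / (π × 1.425²) = 0.003919. Accumulating E over each segment gives final E = 0.3331.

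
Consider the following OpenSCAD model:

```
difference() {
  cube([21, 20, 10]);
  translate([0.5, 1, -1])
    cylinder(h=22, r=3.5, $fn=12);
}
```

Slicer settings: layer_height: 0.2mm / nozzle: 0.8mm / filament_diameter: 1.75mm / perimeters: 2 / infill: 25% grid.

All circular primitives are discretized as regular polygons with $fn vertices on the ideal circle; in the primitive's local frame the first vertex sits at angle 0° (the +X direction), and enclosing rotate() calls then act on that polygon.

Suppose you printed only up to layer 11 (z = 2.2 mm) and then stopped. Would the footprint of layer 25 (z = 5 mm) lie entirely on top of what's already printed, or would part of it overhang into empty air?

Compare the two slices. At z = 2.2: the cube is present — its section is the full 21×20 rectangle (area 420.00 mm²); the r=3.5 cylinder at (0.5, 1) contributes a regular 12-gon of circumradius 3.5 (area = (12/2)·3.500²·sin(360°/12) = 36.75 mm²); Taking the first minus the rest: starting from the 21×20 cube (420.00 mm²), the r=3.5 cylinder at (0.5, 1) partially overlaps it — only the 14.77 mm² overlap (of its 36.75 mm²) is removed, clipping the outline — area = 405.23 mm². At z = 5: the cube is present — its section is the full 21×20 rectangle (area 420.00 mm²); the r=3.5 cylinder at (0.5, 1) contributes a regular 12-gon of circumradius 3.5 (area = (12/2)·3.500²·sin(360°/12) = 36.75 mm²); After the difference (first − rest): starting from the 21×20 cube (420.00 mm²), the r=3.5 cylinder at (0.5, 1) partially overlaps it — only the 14.77 mm² overlap (of its 36.75 mm²) is removed, clipping the outline — area = 405.23 mm². Checking containment: the cross-section at z = 5 is a subset of the cross-section at z = 2.2.

entirely on top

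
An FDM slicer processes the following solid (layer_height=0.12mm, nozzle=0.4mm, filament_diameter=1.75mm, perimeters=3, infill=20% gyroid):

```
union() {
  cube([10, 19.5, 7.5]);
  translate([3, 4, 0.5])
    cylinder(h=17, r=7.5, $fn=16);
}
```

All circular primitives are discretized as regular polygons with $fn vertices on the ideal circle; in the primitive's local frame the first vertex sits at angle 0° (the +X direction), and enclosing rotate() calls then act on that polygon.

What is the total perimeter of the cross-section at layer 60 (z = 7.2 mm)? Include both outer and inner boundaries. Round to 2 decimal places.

At z = 7.2 mm: the cube (footprint 10×19.5) is included at this height (perimeter 59.00 mm); the cylinder at (3, 4): section is a regular 16-gon, circumradius r=7.5 (perimeter = 2·16·7.500·sin(180°/16) = 46.82 mm); Taking the union: the regions partially overlap (shared area 103.51 mm²), so the edge portions inside another operand are dropped and the merged outline is re-measured after clipping — boundary = 66.83 mm. Overall, the cross-section is a single solid region. Total boundary length (outer) = 66.83 mm.

66.83 mm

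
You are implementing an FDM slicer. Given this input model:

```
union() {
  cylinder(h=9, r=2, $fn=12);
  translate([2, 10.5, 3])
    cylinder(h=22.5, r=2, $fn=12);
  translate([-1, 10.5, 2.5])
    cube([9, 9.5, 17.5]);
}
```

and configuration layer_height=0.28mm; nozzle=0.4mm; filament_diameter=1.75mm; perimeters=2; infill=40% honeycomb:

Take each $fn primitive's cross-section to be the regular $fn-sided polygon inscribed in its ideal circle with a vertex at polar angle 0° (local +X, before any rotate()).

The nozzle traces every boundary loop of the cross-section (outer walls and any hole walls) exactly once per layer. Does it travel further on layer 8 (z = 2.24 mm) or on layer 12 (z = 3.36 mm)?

Layer 8 (z = 2.24): the r=2 cylinder contributes a regular 12-gon of circumradius 2 (perimeter = 2·12·2.000·sin(180°/12) = 12.42 mm); the cylinder at (2, 10.5) does not reach this height (z outside [3, 25.5]); the cube at (-1, 10.5) does not reach this height (z outside [2.5, 20]); Merging all regions: only the r=2 cylinder is present, so the union is just that shape — boundary = 12.42 mm. So its perimeter = 12.42 mm. Layer 12 (z = 3.36): the r=2 cylinder contributes a regular 12-gon of circumradius 2 (perimeter = 2·12·2.000·sin(180°/12) = 12.42 mm); the cylinder at (2, 10.5): section is a regular 12-gon, circumradius r=2 (perimeter = 2·12·2.000·sin(180°/12) = 12.42 mm); the 9×9.5 cube at (-1, 10.5) contributes its full rectangle (perimeter 37.00 mm); Taking the union: the regions partially overlap (shared area 6.00 mm²), so the edge portions inside another operand are dropped and the merged outline is re-measured after clipping — boundary = 51.63 mm. So its perimeter = 51.63 mm. Layer 12 is larger (51.63 vs 12.42 mm).

layer 12 (z = 3.36 mm)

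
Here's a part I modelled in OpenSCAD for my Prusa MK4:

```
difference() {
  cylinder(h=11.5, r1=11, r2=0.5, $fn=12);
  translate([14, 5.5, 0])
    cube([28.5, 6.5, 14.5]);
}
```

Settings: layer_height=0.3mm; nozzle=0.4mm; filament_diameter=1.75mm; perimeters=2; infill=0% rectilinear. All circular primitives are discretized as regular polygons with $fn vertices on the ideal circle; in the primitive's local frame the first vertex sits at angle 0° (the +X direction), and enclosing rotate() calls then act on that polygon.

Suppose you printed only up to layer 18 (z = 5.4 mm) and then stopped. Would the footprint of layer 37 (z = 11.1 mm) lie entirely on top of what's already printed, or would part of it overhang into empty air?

entirely on top

Compare the two slices. At z = 5.4: the cone (r1=11→r2=0.5) has section circumradius 6.070 here — a regular 12-gon (area = (12/2)·6.070²·sin(360°/12) = 110.52 mm²); the 28.5×6.5 cube at (14, 5.5) contributes its full rectangle (area 185.25 mm²); After the difference (first − rest): starting from the cone (110.52 mm²), the 28.5×6.5 cube at (14, 5.5) misses the remaining region (no effect) — area = 110.52 mm². At z = 11.1: the cone (r1=11→r2=0.5) has section circumradius 0.865 here — a regular 12-gon (area = (12/2)·0.865²·sin(360°/12) = 2.25 mm²); the cube at (14, 5.5) is present — its section is the full 28.5×6.5 rectangle (area 185.25 mm²); After the difference (first − rest): starting from the cone (2.25 mm²), the 28.5×6.5 cube at (14, 5.5) misses the remaining region (no effect) — area = 2.25 mm². Checking containment: the cross-section at z = 11.1 is a subset of the cross-section at z = 5.4.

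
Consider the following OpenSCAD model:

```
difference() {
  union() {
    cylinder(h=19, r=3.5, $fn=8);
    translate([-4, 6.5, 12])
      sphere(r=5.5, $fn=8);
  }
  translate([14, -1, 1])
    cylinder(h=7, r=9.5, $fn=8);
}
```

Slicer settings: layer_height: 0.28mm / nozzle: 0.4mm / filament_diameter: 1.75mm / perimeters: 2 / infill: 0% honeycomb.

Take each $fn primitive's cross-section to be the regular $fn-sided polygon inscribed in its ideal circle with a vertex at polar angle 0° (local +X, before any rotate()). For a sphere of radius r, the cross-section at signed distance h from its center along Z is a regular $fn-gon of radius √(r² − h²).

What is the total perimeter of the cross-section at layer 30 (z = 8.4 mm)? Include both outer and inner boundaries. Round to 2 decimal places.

At z = 8.4 mm: the cylinder: section is a regular 8-gon, circumradius r=3.5 (perimeter = 2·8·3.500·sin(180°/8) = 21.43 mm); the r=5.5 sphere at (-4, 6.5) slices to a regular 8-gon of circumradius 4.158 (√(r²−h²) with h=3.6 from center) (perimeter = 2·8·4.158·sin(180°/8) = 25.46 mm); Merging all regions: the 2 present regions are separate (no shared area or edge), so areas and boundary lengths simply add and each stays a separate island — boundary = 46.89 mm; the cylinder at (14, -1) does not reach this height (z outside [1, 8]); After the difference (first − rest): none of the subtracted shapes is present at this height, so the result so far is unchanged — boundary = 46.89 mm. Overall, the cross-section has 2 separate islands. Total boundary length (outer) = 46.89 mm.

46.89 mm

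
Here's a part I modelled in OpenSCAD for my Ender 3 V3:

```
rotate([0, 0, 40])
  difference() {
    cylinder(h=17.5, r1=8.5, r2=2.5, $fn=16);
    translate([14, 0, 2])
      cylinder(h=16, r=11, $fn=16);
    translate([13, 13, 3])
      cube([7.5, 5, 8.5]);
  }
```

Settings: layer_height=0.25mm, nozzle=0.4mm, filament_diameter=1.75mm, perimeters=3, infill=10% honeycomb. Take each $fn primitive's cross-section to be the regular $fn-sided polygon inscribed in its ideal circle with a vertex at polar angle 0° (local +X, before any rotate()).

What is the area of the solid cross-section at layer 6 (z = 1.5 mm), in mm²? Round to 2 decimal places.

195.23 mm²

At z = 1.5 mm: the cone contributes a regular 16-gon of circumradius 7.986 (interpolated between r1=8.5 and r2=2.5 at t=0.086) (area = (16/2)·7.986²·sin(360°/16) = 195.23 mm²); the cylinder at (14, 0) is absent (z outside [2, 18]); the cube at (13, 13) does not reach this height (z outside [3, 11.5]); Subtracting the remaining from the first: none of the subtracted shapes is present at this height, so the cone is unchanged — area = 195.23 mm²; (whole slice rotated 40° about Z — lengths, areas and connectivity unchanged). Overall, the cross-section is a single solid region. Net area = 195.23 mm².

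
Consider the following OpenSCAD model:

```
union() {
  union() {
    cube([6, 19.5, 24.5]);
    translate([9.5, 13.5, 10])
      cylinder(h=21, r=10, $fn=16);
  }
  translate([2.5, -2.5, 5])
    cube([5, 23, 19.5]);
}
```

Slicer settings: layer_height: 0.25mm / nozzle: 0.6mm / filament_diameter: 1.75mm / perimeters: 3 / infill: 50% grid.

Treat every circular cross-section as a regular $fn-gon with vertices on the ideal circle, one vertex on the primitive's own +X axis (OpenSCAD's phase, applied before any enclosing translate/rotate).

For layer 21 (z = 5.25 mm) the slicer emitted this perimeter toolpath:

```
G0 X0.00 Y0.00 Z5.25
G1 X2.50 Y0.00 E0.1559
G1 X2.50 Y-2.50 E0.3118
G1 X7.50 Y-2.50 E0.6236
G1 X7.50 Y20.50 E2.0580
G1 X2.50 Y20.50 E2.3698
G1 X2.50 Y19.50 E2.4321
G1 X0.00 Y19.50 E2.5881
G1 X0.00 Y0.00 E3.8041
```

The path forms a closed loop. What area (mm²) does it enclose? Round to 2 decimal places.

163.75 mm²

Apply the shoelace formula to the sequence of (X, Y) vertices; enclosed area = 163.75 mm².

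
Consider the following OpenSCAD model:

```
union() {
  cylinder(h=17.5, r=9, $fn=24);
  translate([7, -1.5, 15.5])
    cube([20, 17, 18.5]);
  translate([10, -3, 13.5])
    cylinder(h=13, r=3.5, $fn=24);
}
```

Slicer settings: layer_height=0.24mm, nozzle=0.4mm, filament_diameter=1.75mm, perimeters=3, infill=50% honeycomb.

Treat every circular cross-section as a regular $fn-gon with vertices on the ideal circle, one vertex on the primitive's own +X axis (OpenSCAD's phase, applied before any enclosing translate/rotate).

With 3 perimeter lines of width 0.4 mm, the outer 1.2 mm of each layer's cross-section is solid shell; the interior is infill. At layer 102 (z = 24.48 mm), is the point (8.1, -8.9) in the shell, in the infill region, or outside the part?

outside

At z = 24.48 mm: the cylinder is absent (z outside [0, 17.5]); the cube at (7, -1.5) (footprint 20×17) is included at this height; the cylinder at (10, -3): section is a regular 24-gon, circumradius r=3.5; Taking the union: the regions partially overlap (shared area 8.90 mm²), so overlapping operands fuse into one piece — 1 connected region. Overall, the cross-section is a single solid region. The nearest boundary edge runs (10.00, -6.50)→(9.09, -6.38); distance from the point to it = 2.71 mm. The point is not inside any of the regions above, so it lies outside the cross-section (2.71 mm from the nearest boundary).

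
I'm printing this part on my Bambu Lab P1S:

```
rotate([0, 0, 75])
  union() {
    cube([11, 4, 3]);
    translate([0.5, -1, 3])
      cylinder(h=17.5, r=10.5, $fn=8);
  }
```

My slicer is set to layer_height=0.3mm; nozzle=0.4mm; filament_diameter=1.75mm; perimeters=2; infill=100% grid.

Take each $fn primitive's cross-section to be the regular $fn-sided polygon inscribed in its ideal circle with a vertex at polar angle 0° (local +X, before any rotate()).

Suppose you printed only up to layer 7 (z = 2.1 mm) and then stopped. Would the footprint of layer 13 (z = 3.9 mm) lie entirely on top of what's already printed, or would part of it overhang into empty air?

Compare the two slices. At z = 2.1: the cube is present — its section is the full 11×4 rectangle (area 44.00 mm²); the cylinder at (0.5, -1) does not reach this height (z outside [3, 20.5]); Merging all regions: only the 11×4 cube is present, so the union is just that shape — area = 44.00 mm²; (rotated 75° about Z; rotation is an isometry so areas/perimeters/island counts are preserved). At z = 3.9: the cube does not reach this height (z outside [0, 3]); the r=10.5 cylinder at (0.5, -1) contributes a regular 8-gon of circumradius 10.5 (area = (8/2)·10.500²·sin(360°/8) = 311.83 mm²); Merging all regions: only the r=10.5 cylinder at (0.5, -1) is present, so the union is just that shape — area = 311.83 mm²; (whole slice rotated 75° about Z — lengths, areas and connectivity unchanged). Checking containment: at z = 3.9 the cross-section extends beyond the z = 2.1 cross-section by about 272.80 mm².

part overhangs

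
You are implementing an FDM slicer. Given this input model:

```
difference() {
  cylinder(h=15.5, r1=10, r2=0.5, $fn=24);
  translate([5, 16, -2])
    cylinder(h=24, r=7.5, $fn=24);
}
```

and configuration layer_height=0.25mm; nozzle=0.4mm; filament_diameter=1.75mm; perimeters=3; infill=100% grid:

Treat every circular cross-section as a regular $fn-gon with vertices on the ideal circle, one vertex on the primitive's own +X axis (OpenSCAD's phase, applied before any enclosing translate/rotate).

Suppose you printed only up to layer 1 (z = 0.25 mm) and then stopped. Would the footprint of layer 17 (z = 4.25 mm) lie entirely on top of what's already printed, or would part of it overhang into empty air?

Compare the two slices. At z = 0.25: the cone: at t=0.016 of its height the radius interpolates to r₁+(r₂−r₁)t = 9.847, giving a regular 24-gon of that circumradius (area = (24/2)·9.847²·sin(360°/24) = 301.14 mm²); the cylinder at (5, 16): section is a regular 24-gon, circumradius r=7.5 (area = (24/2)·7.500²·sin(360°/24) = 174.70 mm²); After the difference (first − rest): starting from the cone (301.14 mm²), the r=7.5 cylinder at (5, 16) partially overlaps it — only the 1.30 mm² overlap (of its 174.70 mm²) is removed, clipping the outline — area = 299.84 mm². At z = 4.25: the cone contributes a regular 24-gon of circumradius 7.395 (interpolated between r1=10 and r2=0.5 at t=0.274) (area = (24/2)·7.395²·sin(360°/24) = 169.85 mm²); the cylinder at (5, 16): section is a regular 24-gon, circumradius r=7.5 (area = (24/2)·7.500²·sin(360°/24) = 174.70 mm²); Taking the first minus the rest: starting from the cone (169.85 mm²), the r=7.5 cylinder at (5, 16) misses the remaining region (no effect) — area = 169.85 mm². Checking containment: the cross-section at z = 4.25 is a subset of the cross-section at z = 0.25.

entirely on top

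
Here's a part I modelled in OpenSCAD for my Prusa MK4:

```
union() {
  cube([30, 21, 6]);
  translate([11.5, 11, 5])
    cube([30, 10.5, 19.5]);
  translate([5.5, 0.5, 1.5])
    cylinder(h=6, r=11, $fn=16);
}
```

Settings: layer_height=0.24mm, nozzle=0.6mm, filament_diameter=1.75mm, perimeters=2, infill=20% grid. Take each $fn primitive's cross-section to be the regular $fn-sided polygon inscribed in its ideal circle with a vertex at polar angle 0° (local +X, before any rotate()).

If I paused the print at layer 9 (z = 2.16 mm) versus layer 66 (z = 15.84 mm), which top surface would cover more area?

layer 9 (z = 2.16 mm)

Layer 9 (z = 2.16): the cube is present — its section is the full 30×21 rectangle (area 630.00 mm²); the cube at (11.5, 11) does not reach this height (z outside [5, 24.5]); the cylinder at (5.5, 0.5): section is a regular 16-gon, circumradius r=11 (area = (16/2)·11.000²·sin(360°/16) = 370.44 mm²); Merging all regions: the regions partially overlap — summed areas 1000.44 mm² minus the doubly-counted overlap 157.94 mm² gives 842.50 mm² — area = 842.50 mm². So its area = 842.50 mm². Layer 66 (z = 15.84): the cube does not reach this height (z outside [0, 6]); the cube at (11.5, 11) is present — its section is the full 30×10.5 rectangle (area 315.00 mm²); the cylinder at (5.5, 0.5) does not reach this height (z outside [1.5, 7.5]); Taking the union: only the 30×10.5 cube at (11.5, 11) is present, so the union is just that shape — area = 315.00 mm². So its area = 315.00 mm². Layer 9 is larger (842.50 vs 315.00 mm²).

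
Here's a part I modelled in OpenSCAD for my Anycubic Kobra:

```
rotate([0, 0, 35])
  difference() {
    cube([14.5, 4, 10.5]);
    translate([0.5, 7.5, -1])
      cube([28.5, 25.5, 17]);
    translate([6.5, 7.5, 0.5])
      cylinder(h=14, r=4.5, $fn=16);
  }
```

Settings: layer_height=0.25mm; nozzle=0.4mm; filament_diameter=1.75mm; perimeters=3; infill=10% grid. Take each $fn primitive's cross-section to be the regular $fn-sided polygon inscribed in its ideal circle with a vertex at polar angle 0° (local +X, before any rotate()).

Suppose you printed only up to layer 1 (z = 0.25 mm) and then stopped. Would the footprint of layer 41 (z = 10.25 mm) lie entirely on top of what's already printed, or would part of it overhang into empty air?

Compare the two slices. At z = 0.25: the 14.5×4 cube contributes its full rectangle (area 58.00 mm²); the cube at (0.5, 7.5) (footprint 28.5×25.5) is included at this height (area 726.75 mm²); the cylinder at (6.5, 7.5) is absent (z outside [0.5, 14.5]); Subtracting the remaining from the first: starting from the 14.5×4 cube (58.00 mm²), the 28.5×25.5 cube at (0.5, 7.5) misses the remaining region (no effect) — area = 58.00 mm²; (rotated 35° about Z; rotation is an isometry so areas/perimeters/island counts are preserved). At z = 10.25: the cube (footprint 14.5×4) is included at this height (area 58.00 mm²); the cube at (0.5, 7.5) is present — its section is the full 28.5×25.5 rectangle (area 726.75 mm²); the cylinder at (6.5, 7.5): section is a regular 16-gon, circumradius r=4.5 (area = (16/2)·4.500²·sin(360°/16) = 61.99 mm²); After the difference (first − rest): starting from the 14.5×4 cube (58.00 mm²), the 28.5×25.5 cube at (0.5, 7.5) misses the remaining region (no effect); the r=4.5 cylinder at (6.5, 7.5) partially overlaps it — only the 3.50 mm² overlap (of its 61.99 mm²) is removed, clipping the outline — area = 54.50 mm²; (whole slice rotated 35° about Z — lengths, areas and connectivity unchanged). Checking containment: the cross-section at z = 10.25 is a subset of the cross-section at z = 0.25.

entirely on top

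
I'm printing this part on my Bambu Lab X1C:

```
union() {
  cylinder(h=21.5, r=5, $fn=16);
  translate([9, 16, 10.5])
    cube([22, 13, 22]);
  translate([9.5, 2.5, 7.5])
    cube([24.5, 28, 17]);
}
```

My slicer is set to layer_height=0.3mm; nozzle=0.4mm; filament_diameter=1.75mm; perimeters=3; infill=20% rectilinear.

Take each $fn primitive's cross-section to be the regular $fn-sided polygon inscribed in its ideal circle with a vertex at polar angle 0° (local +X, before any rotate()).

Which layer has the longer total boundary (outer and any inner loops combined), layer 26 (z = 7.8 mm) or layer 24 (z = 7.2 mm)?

Layer 26 (z = 7.8): the r=5 cylinder gives a regular 16-gon of circumradius 5 (constant along its height) (perimeter = 2·16·5.000·sin(180°/16) = 31.21 mm); the cube at (9, 16) is absent (z outside [10.5, 32.5]); the cube at (9.5, 2.5) is present — its section is the full 24.5×28 rectangle (perimeter 105.00 mm); Taking the union: the 2 present regions are separate (no shared area or edge), so areas and boundary lengths simply add and each stays a separate island — boundary = 136.21 mm. So its perimeter = 136.21 mm. Layer 24 (z = 7.2): the cylinder: section is a regular 16-gon, circumradius r=5 (perimeter = 2·16·5.000·sin(180°/16) = 31.21 mm); the cube at (9, 16) is absent (z outside [10.5, 32.5]); the cube at (9.5, 2.5) does not reach this height (z outside [7.5, 24.5]); Combining (union): only the r=5 cylinder is present, so the union is just that shape — boundary = 31.21 mm. So its perimeter = 31.21 mm. Layer 26 is larger (136.21 vs 31.21 mm).

layer 26 (z = 7.8 mm)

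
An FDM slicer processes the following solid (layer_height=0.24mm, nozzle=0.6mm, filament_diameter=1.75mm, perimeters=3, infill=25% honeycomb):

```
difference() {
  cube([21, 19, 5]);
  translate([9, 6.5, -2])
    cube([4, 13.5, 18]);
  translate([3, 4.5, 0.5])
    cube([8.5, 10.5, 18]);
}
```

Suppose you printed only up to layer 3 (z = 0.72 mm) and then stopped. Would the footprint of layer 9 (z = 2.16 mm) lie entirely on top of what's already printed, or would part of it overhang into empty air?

entirely on top

Compare the two slices. At z = 0.72: the cube is present — its section is the full 21×19 rectangle (area 399.00 mm²); the cube at (9, 6.5) (footprint 4×13.5) is included at this height (area 54.00 mm²); the cube at (3, 4.5) is present — its section is the full 8.5×10.5 rectangle (area 89.25 mm²); After the difference (first − rest): starting from the 21×19 cube (399.00 mm²), the 4×13.5 cube at (9, 6.5) partially overlaps it — only the 50.00 mm² overlap (of its 54.00 mm²) is removed, clipping the outline; the 8.5×10.5 cube at (3, 4.5) partially overlaps it — only the 68.00 mm² overlap (of its 89.25 mm²) is removed, clipping the outline — area = 281.00 mm². At z = 2.16: the cube is present — its section is the full 21×19 rectangle (area 399.00 mm²); the cube at (9, 6.5) is present — its section is the full 4×13.5 rectangle (area 54.00 mm²); the cube at (3, 4.5) is present — its section is the full 8.5×10.5 rectangle (area 89.25 mm²); Subtracting the remaining from the first: starting from the 21×19 cube (399.00 mm²), the 4×13.5 cube at (9, 6.5) partially overlaps it — only the 50.00 mm² overlap (of its 54.00 mm²) is removed, clipping the outline; the 8.5×10.5 cube at (3, 4.5) partially overlaps it — only the 68.00 mm² overlap (of its 89.25 mm²) is removed, clipping the outline — area = 281.00 mm². Checking containment: the cross-section at z = 2.16 is a subset of the cross-section at z = 0.72.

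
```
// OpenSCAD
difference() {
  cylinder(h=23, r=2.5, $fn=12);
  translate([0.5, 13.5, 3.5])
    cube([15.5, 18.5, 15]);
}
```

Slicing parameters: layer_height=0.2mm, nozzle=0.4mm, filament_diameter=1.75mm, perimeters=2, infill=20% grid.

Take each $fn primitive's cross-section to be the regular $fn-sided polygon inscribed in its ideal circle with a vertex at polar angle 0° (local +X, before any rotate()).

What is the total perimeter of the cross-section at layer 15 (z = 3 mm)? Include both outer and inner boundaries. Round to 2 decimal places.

15.53 mm

At z = 3 mm: the r=2.5 cylinder contributes a regular 12-gon of circumradius 2.5 (perimeter = 2·12·2.500·sin(180°/12) = 15.53 mm); the cube at (0.5, 13.5) does not reach this height (z outside [3.5, 18.5]); Taking the first minus the rest: none of the subtracted shapes is present at this height, so the r=2.5 cylinder is unchanged — boundary = 15.53 mm. Overall, the cross-section is a single solid region. Total boundary length (outer) = 15.53 mm.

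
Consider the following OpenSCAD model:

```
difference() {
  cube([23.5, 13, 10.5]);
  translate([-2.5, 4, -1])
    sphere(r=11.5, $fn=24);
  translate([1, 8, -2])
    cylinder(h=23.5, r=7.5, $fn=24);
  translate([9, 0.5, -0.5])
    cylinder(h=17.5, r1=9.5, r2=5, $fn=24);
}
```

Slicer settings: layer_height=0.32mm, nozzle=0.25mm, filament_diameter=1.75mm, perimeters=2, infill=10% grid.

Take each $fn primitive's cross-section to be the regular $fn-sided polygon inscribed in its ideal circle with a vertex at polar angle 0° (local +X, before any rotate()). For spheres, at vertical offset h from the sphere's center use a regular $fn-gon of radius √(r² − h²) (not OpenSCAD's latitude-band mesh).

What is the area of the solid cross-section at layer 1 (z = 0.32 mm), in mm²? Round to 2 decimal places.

121.55 mm²

At z = 0.32 mm: the 23.5×13 cube contributes its full rectangle (area 305.50 mm²); the r=11.5 sphere at (-2.5, 4) contributes a regular 24-gon of circumradius √(11.5²−1.32²) = 11.424 (area = (24/2)·11.424²·sin(360°/24) = 405.33 mm²); the cylinder at (1, 8): section is a regular 24-gon, circumradius r=7.5 (area = (24/2)·7.500²·sin(360°/24) = 174.70 mm²); the cone at (9, 0.5) contributes a regular 24-gon of circumradius 9.289 (interpolated between r1=9.5 and r2=5 at t=0.047) (area = (24/2)·9.289²·sin(360°/24) = 268.00 mm²); Subtracting the remaining from the first: starting from the 23.5×13 cube (305.50 mm²), the r=11.5 sphere at (-2.5, 4) partially overlaps it — only the 102.18 mm² overlap (of its 405.33 mm²) is removed, clipping the outline; the r=7.5 cylinder at (1, 8) partially overlaps it — only the 6.20 mm² overlap (of its 174.70 mm²) is removed, clipping the outline; the cone at (9, 0.5) partially overlaps it — only the 75.57 mm² overlap (of its 268.00 mm²) is removed, clipping the outline — area = 121.55 mm². Overall, the cross-section is a single solid region. Net area = 121.55 mm².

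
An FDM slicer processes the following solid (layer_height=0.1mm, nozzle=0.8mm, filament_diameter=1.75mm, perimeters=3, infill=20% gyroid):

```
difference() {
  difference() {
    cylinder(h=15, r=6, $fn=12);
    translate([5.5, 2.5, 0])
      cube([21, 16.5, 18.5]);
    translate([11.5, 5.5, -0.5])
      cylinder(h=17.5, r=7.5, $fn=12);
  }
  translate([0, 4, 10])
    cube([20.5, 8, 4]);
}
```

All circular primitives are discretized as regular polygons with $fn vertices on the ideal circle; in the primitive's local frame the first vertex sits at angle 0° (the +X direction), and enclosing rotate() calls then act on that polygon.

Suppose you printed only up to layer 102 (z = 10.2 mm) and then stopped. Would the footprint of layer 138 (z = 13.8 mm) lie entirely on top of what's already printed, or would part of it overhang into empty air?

Compare the two slices. At z = 10.2: the cylinder: section is a regular 12-gon, circumradius r=6 (area = (12/2)·6.000²·sin(360°/12) = 108.00 mm²); the cube at (5.5, 2.5) (footprint 21×16.5) is included at this height (area 346.50 mm²); the r=7.5 cylinder at (11.5, 5.5) gives a regular 12-gon of circumradius 7.5 (constant along its height) (area = (12/2)·7.500²·sin(360°/12) = 168.75 mm²); After the difference (first − rest): starting from the r=6 cylinder (108.00 mm²), the 21×16.5 cube at (5.5, 2.5) misses the remaining region (no effect); the r=7.5 cylinder at (11.5, 5.5) partially overlaps it — only the 1.04 mm² overlap (of its 168.75 mm²) is removed, clipping the outline — area = 106.96 mm²; the cube at (0, 4) (footprint 20.5×8) is included at this height (area 164.00 mm²); Taking the first minus the rest: starting from the result so far (106.96 mm²), the 20.5×8 cube at (0, 4) partially overlaps it — only the 5.51 mm² overlap (of its 164.00 mm²) is removed, clipping the outline — area = 101.45 mm². At z = 13.8: the r=6 cylinder contributes a regular 12-gon of circumradius 6 (area = (12/2)·6.000²·sin(360°/12) = 108.00 mm²); the cube at (5.5, 2.5) (footprint 21×16.5) is included at this height (area 346.50 mm²); the cylinder at (11.5, 5.5): section is a regular 12-gon, circumradius r=7.5 (area = (12/2)·7.500²·sin(360°/12) = 168.75 mm²); Subtracting the remaining from the first: starting from the r=6 cylinder (108.00 mm²), the 21×16.5 cube at (5.5, 2.5) misses the remaining region (no effect); the r=7.5 cylinder at (11.5, 5.5) partially overlaps it — only the 1.04 mm² overlap (of its 168.75 mm²) is removed, clipping the outline — area = 106.96 mm²; the cube at (0, 4) is present — its section is the full 20.5×8 rectangle (area 164.00 mm²); After the difference (first − rest): starting from that combined region (106.96 mm²), the 20.5×8 cube at (0, 4) partially overlaps it — only the 5.51 mm² overlap (of its 164.00 mm²) is removed, clipping the outline — area = 101.45 mm². Checking containment: the cross-section at z = 13.8 is a subset of the cross-section at z = 10.2.

entirely on top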